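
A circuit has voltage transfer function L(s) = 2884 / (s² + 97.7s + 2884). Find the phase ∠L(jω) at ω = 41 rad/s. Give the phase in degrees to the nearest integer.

∠[(j41)² + 97.7(j41) + 2884] = ∠[1203 + j4005.7] = 73.28°
∠L(j41) = −73.28° = -73.28°

-73 deg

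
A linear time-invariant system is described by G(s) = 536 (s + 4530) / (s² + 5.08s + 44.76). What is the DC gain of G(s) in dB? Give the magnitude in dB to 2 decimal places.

94.69 dB

G(0) = 536 × 4530 / 44.76 = 54247
20 log₁₀(54247) = 94.687 dB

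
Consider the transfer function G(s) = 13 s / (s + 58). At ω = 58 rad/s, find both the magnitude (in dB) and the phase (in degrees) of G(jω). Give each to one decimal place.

|j58| = 58
|j58 + 58| = √(58² + 58²) = 82.02
|G(j58)| = 13 × 58 / 82.02 = 9.1924
20 log₁₀(9.1924) = 19.27 dB
∠(j58) = 90.00°
∠(j58 + 58) = arctan(58/58) = 45.00°
∠G(j58) = 90.00° − 45.00° = 45.00°

|G| = 19.3 dB, ∠G = 45.0 deg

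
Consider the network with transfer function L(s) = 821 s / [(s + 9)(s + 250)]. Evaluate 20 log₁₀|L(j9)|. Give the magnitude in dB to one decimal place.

7.3 dB

|j9| = 9
|j9 + 9| = √(9² + 9²) = 12.73
|j9 + 250| = √(9² + 250²) = 250.2
|L(j9)| = 821 × 9 / (12.73 × 250.2) = 2.3206
20 log₁₀(2.3206) = 7.31 dB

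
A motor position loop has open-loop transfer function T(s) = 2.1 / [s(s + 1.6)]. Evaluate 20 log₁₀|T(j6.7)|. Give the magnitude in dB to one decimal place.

|j6.7 + 1.6| = √(6.7² + 1.6²) = 6.888
|j6.7| = 6.7
|T(j6.7)| = 2.1 / (6.888 × 6.7) = 0.045502
20 log₁₀(0.045502) = -26.84 dB

-26.8 dB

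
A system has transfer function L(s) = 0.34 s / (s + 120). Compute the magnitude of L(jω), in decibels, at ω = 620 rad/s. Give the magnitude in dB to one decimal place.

|j620| = 620
|j620 + 120| = √(620² + 120²) = 631.5
|L(j620)| = 0.34 × 620 / 631.5 = 0.33381
20 log₁₀(0.33381) = -9.53 dB

-9.5 dB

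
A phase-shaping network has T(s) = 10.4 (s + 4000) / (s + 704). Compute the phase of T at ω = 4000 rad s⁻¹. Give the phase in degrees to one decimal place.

∠(j4000 + 4000) = arctan(4000/4000) = 45.00°
∠(j4000 + 704) = arctan(4000/704) = 80.02°
∠T(j4000) = 45.00° − 80.02° = -35.02°

-35.0°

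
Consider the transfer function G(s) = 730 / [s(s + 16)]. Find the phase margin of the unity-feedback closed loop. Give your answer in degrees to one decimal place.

Gain crossover: |G(jω)| = 1 at ω ≈ 24.8 rad/s.
∠G(j24.8) = −90° − arctan(24.8/16) ≈ -147.13°
PM = 180° + (-147.13°) = 32.87°

32.9°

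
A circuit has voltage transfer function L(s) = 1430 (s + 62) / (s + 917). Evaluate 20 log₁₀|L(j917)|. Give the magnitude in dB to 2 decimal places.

|j917 + 62| = √(917² + 62²) = 919.1
|j917 + 917| = √(917² + 917²) = 1297
|L(j917)| = 1430 × 919.1 / 1297 = 1013.5
20 log₁₀(1013.5) = 60.116 dB

60.12 dB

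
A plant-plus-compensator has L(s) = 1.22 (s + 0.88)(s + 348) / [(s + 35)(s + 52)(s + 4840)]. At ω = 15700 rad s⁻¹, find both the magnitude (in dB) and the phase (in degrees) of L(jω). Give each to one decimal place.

|j15700 + 0.88| = √(15700² + 0.88²) = 1.57e+04
|j15700 + 348| = √(15700² + 348²) = 1.57e+04
|j15700 + 35| = √(15700² + 35²) = 1.57e+04
|j15700 + 52| = √(15700² + 52²) = 1.57e+04
|j15700 + 4840| = √(15700² + 4840²) = 1.643e+04
|L(j15700)| = 1.22 × 1.57e+04 × 1.57e+04 / (1.57e+04 × 1.57e+04 × 1.643e+04) = 7.4276e-05
20 log₁₀(7.4276e-05) = -82.58 dB
∠(j15700 + 0.88) = arctan(15700/0.88) = 90.00°
∠(j15700 + 348) = arctan(15700/348) = 88.73°
∠(j15700 + 35) = arctan(15700/35) = 89.87°
∠(j15700 + 52) = arctan(15700/52) = 89.81°
∠(j15700 + 4840) = arctan(15700/4840) = 72.87°
∠L(j15700) = 90.00° + 88.73° − (89.87° + 89.81° + 72.87°) = -73.82°

|L| = -82.6 dB, ∠L = -73.8 deg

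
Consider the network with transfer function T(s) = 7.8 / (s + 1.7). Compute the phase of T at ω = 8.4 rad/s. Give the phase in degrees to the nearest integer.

-79°

∠(j8.4 + 1.7) = arctan(8.4/1.7) = 78.56°
∠T(j8.4) = −78.56° = -78.56°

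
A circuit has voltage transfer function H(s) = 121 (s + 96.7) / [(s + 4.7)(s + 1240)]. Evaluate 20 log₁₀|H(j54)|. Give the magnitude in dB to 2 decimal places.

|j54 + 96.7| = √(54² + 96.7²) = 110.8
|j54 + 4.7| = √(54² + 4.7²) = 54.2
|j54 + 1240| = √(54² + 1240²) = 1241
|H(j54)| = 121 × 110.8 / (54.2 × 1241) = 0.1992
20 log₁₀(0.1992) = -14.014 dB

-14.01 dB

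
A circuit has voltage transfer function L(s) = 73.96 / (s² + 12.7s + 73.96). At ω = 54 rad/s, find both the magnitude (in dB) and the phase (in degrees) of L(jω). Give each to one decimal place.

|L| = -31.9 dB, ∠L = -166.4 deg

|(j54)² + 12.7(j54) + 73.96| = |-2842 + j685.8| = 2924
|L(j54)| = 73.96 / 2924 = 0.025297
20 log₁₀(0.025297) = -31.94 dB
∠[(j54)² + 12.7(j54) + 73.96] = ∠[-2842 + j685.8] = 166.43°
∠L(j54) = −166.43° = -166.43°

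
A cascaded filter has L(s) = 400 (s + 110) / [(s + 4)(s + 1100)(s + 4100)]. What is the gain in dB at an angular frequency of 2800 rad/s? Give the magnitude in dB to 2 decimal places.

-91.44 dB

|j2800 + 110| = √(2800² + 110²) = 2802
|j2800 + 4| = √(2800² + 4²) = 2800
|j2800 + 1100| = √(2800² + 1100²) = 3008
|j2800 + 4100| = √(2800² + 4100²) = 4965
|L(j2800)| = 400 × 2802 / (2800 × 3008 × 4965) = 2.6802e-05
20 log₁₀(2.6802e-05) = -91.437 dB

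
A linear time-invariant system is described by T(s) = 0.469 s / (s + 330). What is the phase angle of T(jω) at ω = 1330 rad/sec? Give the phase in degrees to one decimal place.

13.9°

∠(j1330) = 90.00°
∠(j1330 + 330) = arctan(1330/330) = 76.07°
∠T(j1330) = 90.00° − 76.07° = 13.93°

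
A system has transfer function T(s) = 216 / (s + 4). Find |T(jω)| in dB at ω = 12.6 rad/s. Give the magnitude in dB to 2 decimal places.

|j12.6 + 4| = √(12.6² + 4²) = 13.22
|T(j12.6)| = 216 / 13.22 = 16.339
20 log₁₀(16.339) = 24.265 dB

24.26 dB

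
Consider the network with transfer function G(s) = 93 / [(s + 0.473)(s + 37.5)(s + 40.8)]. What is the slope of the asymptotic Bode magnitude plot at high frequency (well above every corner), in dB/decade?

With 0 zeros and 3 poles, the high-frequency asymptotic slope is 20 × (0 − 3) = -60 dB/decade.

-60 dB/decade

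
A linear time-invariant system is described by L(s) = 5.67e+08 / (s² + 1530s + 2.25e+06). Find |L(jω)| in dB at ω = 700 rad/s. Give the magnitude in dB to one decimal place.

48.8 dB

|(j700)² + 1530(j700) + 2.25e+06| = |1.76e+06 + j1.071e+06| = 2.06e+06
|L(j700)| = 5.67e+08 / 2.06e+06 = 275.21
20 log₁₀(275.21) = 48.79 dB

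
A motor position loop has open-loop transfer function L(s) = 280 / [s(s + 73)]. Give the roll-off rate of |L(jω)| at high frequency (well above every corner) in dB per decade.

With 0 zeros and 2 poles, the high-frequency asymptotic slope is 20 × (0 − 2) = -40 dB/decade.

-40 dB/decade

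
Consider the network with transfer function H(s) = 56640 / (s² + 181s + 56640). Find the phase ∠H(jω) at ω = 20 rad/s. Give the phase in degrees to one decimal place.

∠[(j20)² + 181(j20) + 56640] = ∠[56240 + j3620] = 3.68°
∠H(j20) = −3.68° = -3.68°

-3.7°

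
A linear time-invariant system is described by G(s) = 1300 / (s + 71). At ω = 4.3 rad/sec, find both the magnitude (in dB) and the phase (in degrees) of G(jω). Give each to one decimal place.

|j4.3 + 71| = √(4.3² + 71²) = 71.13
|G(j4.3)| = 1300 / 71.13 = 18.276
20 log₁₀(18.276) = 25.24 dB
∠(j4.3 + 71) = arctan(4.3/71) = 3.47°
∠G(j4.3) = −3.47° = -3.47°

|G| = 25.2 dB, ∠G = -3.5 deg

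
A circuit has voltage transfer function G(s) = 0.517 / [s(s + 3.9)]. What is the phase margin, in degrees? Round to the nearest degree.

88 deg

Gain crossover: |G(jω)| = 1 at ω ≈ 0.132 rad s⁻¹.
∠G(j0.132) = −90° − arctan(0.132/3.9) ≈ -91.95°
PM = 180° + (-91.95°) = 88.05°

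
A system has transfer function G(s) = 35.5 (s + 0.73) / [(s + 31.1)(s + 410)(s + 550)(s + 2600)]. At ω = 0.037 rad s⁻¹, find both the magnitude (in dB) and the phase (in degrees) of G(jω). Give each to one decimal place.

|j0.037 + 0.73| = √(0.037² + 0.73²) = 0.7309
|j0.037 + 31.1| = √(0.037² + 31.1²) = 31.1
|j0.037 + 410| = √(0.037² + 410²) = 410
|j0.037 + 550| = √(0.037² + 550²) = 550
|j0.037 + 2600| = √(0.037² + 2600²) = 2600
|G(j0.037)| = 35.5 × 0.7309 / (31.1 × 410 × 550 × 2600) = 1.4231e-09
20 log₁₀(1.4231e-09) = -176.94 dB
∠(j0.037 + 0.73) = arctan(0.037/0.73) = 2.90°
∠(j0.037 + 31.1) = arctan(0.037/31.1) = 0.07°
∠(j0.037 + 410) = arctan(0.037/410) = 0.01°
∠(j0.037 + 550) = arctan(0.037/550) = 0.00°
∠(j0.037 + 2600) = arctan(0.037/2600) = 0.00°
∠G(j0.037) = 2.90° − (0.07° + 0.01° + 0.00° + 0.00°) = 2.82°

|G| = -176.9 dB, ∠G = 2.8°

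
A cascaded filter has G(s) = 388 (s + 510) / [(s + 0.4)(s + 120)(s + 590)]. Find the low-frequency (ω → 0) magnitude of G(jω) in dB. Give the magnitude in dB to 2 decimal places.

G(0) = 388 × 510 / (0.4 × 120 × 590) = 6.9873
20 log₁₀(6.9873) = 16.886 dB

16.89 dB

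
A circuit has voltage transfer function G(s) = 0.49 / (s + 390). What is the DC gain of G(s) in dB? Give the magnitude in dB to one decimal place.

G(0) = 0.49 / 390 = 0.0012564
20 log₁₀(0.0012564) = -58.02 dB

-58.0 dB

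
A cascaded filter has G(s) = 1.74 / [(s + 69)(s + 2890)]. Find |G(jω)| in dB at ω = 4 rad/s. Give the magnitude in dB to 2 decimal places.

-101.20 dB

|j4 + 69| = √(4² + 69²) = 69.12
|j4 + 2890| = √(4² + 2890²) = 2890
|G(j4)| = 1.74 / (69.12 × 2890) = 8.7111e-06
20 log₁₀(8.7111e-06) = -101.199 dB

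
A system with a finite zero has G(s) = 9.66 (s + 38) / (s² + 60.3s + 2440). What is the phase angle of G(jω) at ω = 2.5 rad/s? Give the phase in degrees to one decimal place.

0.2°

∠(j2.5 + 38) = arctan(2.5/38) = 3.76°
∠[(j2.5)² + 60.3(j2.5) + 2440] = ∠[2433.8 + j150.75] = 3.54°
∠G(j2.5) = 3.76° − 3.54° = 0.22°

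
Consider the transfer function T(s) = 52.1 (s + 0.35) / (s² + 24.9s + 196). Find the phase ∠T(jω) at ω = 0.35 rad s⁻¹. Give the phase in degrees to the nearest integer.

42°

∠(j0.35 + 0.35) = arctan(0.35/0.35) = 45.00°
∠[(j0.35)² + 24.9(j0.35) + 196] = ∠[195.88 + j8.715] = 2.55°
∠T(j0.35) = 45.00° − 2.55° = 42.45°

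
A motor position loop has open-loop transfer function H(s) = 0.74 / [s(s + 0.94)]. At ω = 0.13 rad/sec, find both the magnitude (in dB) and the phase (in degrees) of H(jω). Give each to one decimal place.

|j0.13 + 0.94| = √(0.13² + 0.94²) = 0.9489
|j0.13| = 0.13
|H(j0.13)| = 0.74 / (0.9489 × 0.13) = 5.9986
20 log₁₀(5.9986) = 15.56 dB
∠(j0.13 + 0.94) = arctan(0.13/0.94) = 7.87°
∠(j0.13) = 90.00°
∠H(j0.13) = − (7.87° + 90.00°) = -97.87°

|H| = 15.6 dB, ∠H = -97.9°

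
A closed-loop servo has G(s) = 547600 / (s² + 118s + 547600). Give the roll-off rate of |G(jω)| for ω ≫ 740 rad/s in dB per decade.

With 0 zeros and 2 poles, the high-frequency asymptotic slope is 20 × (0 − 2) = -40 dB/decade.

-40 dB/decade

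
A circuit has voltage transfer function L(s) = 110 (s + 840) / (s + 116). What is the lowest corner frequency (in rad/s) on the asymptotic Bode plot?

116 rad/s

Break frequencies occur at each pole and zero magnitude: 116 rad/s, 840 rad/s.
The lowest is 116 rad/s.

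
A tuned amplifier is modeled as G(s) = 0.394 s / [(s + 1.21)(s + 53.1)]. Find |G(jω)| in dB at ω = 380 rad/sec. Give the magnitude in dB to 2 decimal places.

|j380| = 380
|j380 + 1.21| = √(380² + 1.21²) = 380
|j380 + 53.1| = √(380² + 53.1²) = 383.7
|G(j380)| = 0.394 × 380 / (380 × 383.7) = 0.0010269
20 log₁₀(0.0010269) = -59.770 dB

-59.77 dB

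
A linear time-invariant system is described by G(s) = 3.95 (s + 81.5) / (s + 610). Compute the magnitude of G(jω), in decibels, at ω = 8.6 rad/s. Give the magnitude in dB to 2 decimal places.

|j8.6 + 81.5| = √(8.6² + 81.5²) = 81.95
|j8.6 + 610| = √(8.6² + 610²) = 610.1
|G(j8.6)| = 3.95 × 81.95 / 610.1 = 0.53062
20 log₁₀(0.53062) = -5.504 dB

-5.50 dB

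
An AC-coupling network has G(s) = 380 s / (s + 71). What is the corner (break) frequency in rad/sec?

71 rad/sec

The single real pole at s = −71 gives a corner at ω = 71 rad/sec.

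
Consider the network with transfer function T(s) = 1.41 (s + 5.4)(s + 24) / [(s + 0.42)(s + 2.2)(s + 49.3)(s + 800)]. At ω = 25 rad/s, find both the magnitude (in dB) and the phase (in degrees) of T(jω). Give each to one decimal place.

|T| = -86.9 dB, ∠T = -78.7°

|j25 + 5.4| = √(25² + 5.4²) = 25.58
|j25 + 24| = √(25² + 24²) = 34.66
|j25 + 0.42| = √(25² + 0.42²) = 25
|j25 + 2.2| = √(25² + 2.2²) = 25.1
|j25 + 49.3| = √(25² + 49.3²) = 55.28
|j25 + 800| = √(25² + 800²) = 800.4
|T(j25)| = 1.41 × 25.58 × 34.66 / (25 × 25.1 × 55.28 × 800.4) = 4.5017e-05
20 log₁₀(4.5017e-05) = -86.93 dB
∠(j25 + 5.4) = arctan(25/5.4) = 77.81°
∠(j25 + 24) = arctan(25/24) = 46.17°
∠(j25 + 0.42) = arctan(25/0.42) = 89.04°
∠(j25 + 2.2) = arctan(25/2.2) = 84.97°
∠(j25 + 49.3) = arctan(25/49.3) = 26.89°
∠(j25 + 800) = arctan(25/800) = 1.79°
∠T(j25) = 77.81° + 46.17° − (89.04° + 84.97° + 26.89° + 1.79°) = -78.71°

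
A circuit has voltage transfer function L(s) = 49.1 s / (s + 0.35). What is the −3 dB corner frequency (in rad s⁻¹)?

0.35 rad s⁻¹

For a single-pole high-pass, the −3 dB point is at the pole: ω = 0.35 rad s⁻¹.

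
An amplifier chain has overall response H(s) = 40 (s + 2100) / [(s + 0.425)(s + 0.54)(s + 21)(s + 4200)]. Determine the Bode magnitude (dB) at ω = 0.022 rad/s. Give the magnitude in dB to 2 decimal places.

|j0.022 + 2100| = √(0.022² + 2100²) = 2100
|j0.022 + 0.425| = √(0.022² + 0.425²) = 0.4256
|j0.022 + 0.54| = √(0.022² + 0.54²) = 0.5404
|j0.022 + 21| = √(0.022² + 21²) = 21
|j0.022 + 4200| = √(0.022² + 4200²) = 4200
|H(j0.022)| = 40 × 2100 / (0.4256 × 0.5404 × 21 × 4200) = 4.1408
20 log₁₀(4.1408) = 12.342 dB

12.34 dB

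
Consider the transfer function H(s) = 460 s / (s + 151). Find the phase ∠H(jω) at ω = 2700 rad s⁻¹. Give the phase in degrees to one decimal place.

∠(j2700) = 90.00°
∠(j2700 + 151) = arctan(2700/151) = 86.80°
∠H(j2700) = 90.00° − 86.80° = 3.20°

3.2°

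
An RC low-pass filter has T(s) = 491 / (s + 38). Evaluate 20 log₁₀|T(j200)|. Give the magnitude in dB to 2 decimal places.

|j200 + 38| = √(200² + 38²) = 203.6
|T(j200)| = 491 / 203.6 = 2.4119
20 log₁₀(2.4119) = 7.647 dB

7.65 dB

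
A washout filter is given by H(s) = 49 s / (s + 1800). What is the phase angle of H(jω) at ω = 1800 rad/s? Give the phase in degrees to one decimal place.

∠(j1800) = 90.00°
∠(j1800 + 1800) = arctan(1800/1800) = 45.00°
∠H(j1800) = 90.00° − 45.00° = 45.00°

45.0°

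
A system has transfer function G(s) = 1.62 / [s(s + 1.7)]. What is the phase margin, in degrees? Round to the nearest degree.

63°

Gain crossover: |G(jω)| = 1 at ω ≈ 0.852 rad s⁻¹.
∠G(j0.852) = −90° − arctan(0.852/1.7) ≈ -116.62°
PM = 180° + (-116.62°) = 63.38°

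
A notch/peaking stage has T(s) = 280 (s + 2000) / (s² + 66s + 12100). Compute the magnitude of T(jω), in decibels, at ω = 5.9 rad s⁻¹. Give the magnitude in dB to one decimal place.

|j5.9 + 2000| = √(5.9² + 2000²) = 2000
|(j5.9)² + 66(j5.9) + 12100| = |12065 + j389.4| = 1.207e+04
|T(j5.9)| = 280 × 2000 / 1.207e+04 = 46.391
20 log₁₀(46.391) = 33.33 dB

33.3 dB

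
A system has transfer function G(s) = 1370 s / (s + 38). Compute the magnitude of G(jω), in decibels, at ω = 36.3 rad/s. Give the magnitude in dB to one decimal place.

59.5 dB

|j36.3| = 36.3
|j36.3 + 38| = √(36.3² + 38²) = 52.55
|G(j36.3)| = 1370 × 36.3 / 52.55 = 946.32
20 log₁₀(946.32) = 59.52 dB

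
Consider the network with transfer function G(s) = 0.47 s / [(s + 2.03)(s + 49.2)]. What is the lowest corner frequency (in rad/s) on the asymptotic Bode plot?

Break frequencies occur at each pole and zero magnitude: 2.03 rad/s, 49.2 rad/s.
The lowest is 2.03 rad/s.

2.03 rad/s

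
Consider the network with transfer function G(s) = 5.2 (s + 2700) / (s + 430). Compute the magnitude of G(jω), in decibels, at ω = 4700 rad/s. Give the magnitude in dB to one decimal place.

15.5 dB

|j4700 + 2700| = √(4700² + 2700²) = 5420
|j4700 + 430| = √(4700² + 430²) = 4720
|G(j4700)| = 5.2 × 5420 / 4720 = 5.972
20 log₁₀(5.972) = 15.52 dB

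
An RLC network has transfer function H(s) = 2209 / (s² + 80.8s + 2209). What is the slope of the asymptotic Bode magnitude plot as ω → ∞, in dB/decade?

-40 dB/decade

With 0 zeros and 2 poles, the high-frequency asymptotic slope is 20 × (0 − 2) = -40 dB/decade.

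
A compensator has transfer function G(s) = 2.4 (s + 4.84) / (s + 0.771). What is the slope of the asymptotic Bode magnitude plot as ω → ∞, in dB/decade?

0 dB/decade

With 1 zero and 1 pole, the high-frequency asymptotic slope is 20 × (1 − 1) = 0 dB/decade.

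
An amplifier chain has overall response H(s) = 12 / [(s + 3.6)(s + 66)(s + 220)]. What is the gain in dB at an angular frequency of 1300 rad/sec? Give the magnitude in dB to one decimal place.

|j1300 + 3.6| = √(1300² + 3.6²) = 1300
|j1300 + 66| = √(1300² + 66²) = 1302
|j1300 + 220| = √(1300² + 220²) = 1318
|H(j1300)| = 12 / (1300 × 1302 × 1318) = 5.3785e-09
20 log₁₀(5.3785e-09) = -165.39 dB

-165.4 dB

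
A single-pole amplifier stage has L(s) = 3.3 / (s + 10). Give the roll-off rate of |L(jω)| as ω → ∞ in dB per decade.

With 0 zeros and 1 pole, the high-frequency asymptotic slope is 20 × (0 − 1) = -20 dB/decade.

-20 dB/decade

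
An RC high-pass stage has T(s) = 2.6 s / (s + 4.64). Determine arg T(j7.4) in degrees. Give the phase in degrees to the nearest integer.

32°

∠(j7.4) = 90.00°
∠(j7.4 + 4.64) = arctan(7.4/4.64) = 57.91°
∠T(j7.4) = 90.00° − 57.91° = 32.09°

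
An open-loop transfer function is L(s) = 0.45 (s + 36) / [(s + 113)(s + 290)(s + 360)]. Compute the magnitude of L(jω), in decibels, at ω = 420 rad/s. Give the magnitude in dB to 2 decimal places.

|j420 + 36| = √(420² + 36²) = 421.5
|j420 + 113| = √(420² + 113²) = 434.9
|j420 + 290| = √(420² + 290²) = 510.4
|j420 + 360| = √(420² + 360²) = 553.2
|L(j420)| = 0.45 × 421.5 / (434.9 × 510.4 × 553.2) = 1.5448e-06
20 log₁₀(1.5448e-06) = -116.223 dB

-116.22 dB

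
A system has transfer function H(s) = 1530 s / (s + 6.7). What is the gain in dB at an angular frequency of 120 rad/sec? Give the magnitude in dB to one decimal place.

|j120| = 120
|j120 + 6.7| = √(120² + 6.7²) = 120.2
|H(j120)| = 1530 × 120 / 120.2 = 1527.6
20 log₁₀(1527.6) = 63.68 dB

63.7 dB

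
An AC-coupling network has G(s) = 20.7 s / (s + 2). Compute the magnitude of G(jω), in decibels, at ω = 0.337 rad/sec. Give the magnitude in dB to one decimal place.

10.7 dB

|j0.337| = 0.337
|j0.337 + 2| = √(0.337² + 2²) = 2.028
|G(j0.337)| = 20.7 × 0.337 / 2.028 = 3.4395
20 log₁₀(3.4395) = 10.73 dB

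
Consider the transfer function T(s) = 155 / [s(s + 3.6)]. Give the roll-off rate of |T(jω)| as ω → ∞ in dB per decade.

-40 dB/decade

With 0 zeros and 2 poles, the high-frequency asymptotic slope is 20 × (0 − 2) = -40 dB/decade.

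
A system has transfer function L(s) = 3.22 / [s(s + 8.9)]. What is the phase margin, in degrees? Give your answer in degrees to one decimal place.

Gain crossover: |L(jω)| = 1 at ω ≈ 0.361 rad/s.
∠L(j0.361) = −90° − arctan(0.361/8.9) ≈ -92.33°
PM = 180° + (-92.33°) = 87.67°

87.7°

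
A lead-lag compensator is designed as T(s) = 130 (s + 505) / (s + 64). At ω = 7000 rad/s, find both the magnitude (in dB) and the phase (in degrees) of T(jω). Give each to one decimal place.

|T| = 42.3 dB, ∠T = -3.6°

|j7000 + 505| = √(7000² + 505²) = 7018
|j7000 + 64| = √(7000² + 64²) = 7000
|T(j7000)| = 130 × 7018 / 7000 = 130.33
20 log₁₀(130.33) = 42.30 dB
∠(j7000 + 505) = arctan(7000/505) = 85.87°
∠(j7000 + 64) = arctan(7000/64) = 89.48°
∠T(j7000) = 85.87° − 89.48° = -3.60°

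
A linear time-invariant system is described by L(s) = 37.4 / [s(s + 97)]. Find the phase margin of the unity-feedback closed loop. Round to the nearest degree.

Gain crossover: |L(jω)| = 1 at ω ≈ 0.386 rad/s.
∠L(j0.386) = −90° − arctan(0.386/97) ≈ -90.23°
PM = 180° + (-90.23°) = 89.77°

90 deg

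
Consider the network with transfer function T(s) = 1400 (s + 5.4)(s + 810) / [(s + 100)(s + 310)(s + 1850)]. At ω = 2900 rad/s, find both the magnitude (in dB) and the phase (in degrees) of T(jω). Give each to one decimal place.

|T| = -7.5 dB, ∠T = -65.1 deg

|j2900 + 5.4| = √(2900² + 5.4²) = 2900
|j2900 + 810| = √(2900² + 810²) = 3011
|j2900 + 100| = √(2900² + 100²) = 2902
|j2900 + 310| = √(2900² + 310²) = 2917
|j2900 + 1850| = √(2900² + 1850²) = 3440
|T(j2900)| = 1400 × 2900 × 3011 / (2902 × 2917 × 3440) = 0.41993
20 log₁₀(0.41993) = -7.54 dB
∠(j2900 + 5.4) = arctan(2900/5.4) = 89.89°
∠(j2900 + 810) = arctan(2900/810) = 74.39°
∠(j2900 + 100) = arctan(2900/100) = 88.03°
∠(j2900 + 310) = arctan(2900/310) = 83.90°
∠(j2900 + 1850) = arctan(2900/1850) = 57.46°
∠T(j2900) = 89.89° + 74.39° − (88.03° + 83.90° + 57.46°) = -65.10°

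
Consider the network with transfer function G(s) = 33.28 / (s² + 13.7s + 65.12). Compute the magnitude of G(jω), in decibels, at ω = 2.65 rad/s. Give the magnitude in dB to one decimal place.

|(j2.65)² + 13.7(j2.65) + 65.12| = |58.098 + j36.305| = 68.51
|G(j2.65)| = 33.28 / 68.51 = 0.48578
20 log₁₀(0.48578) = -6.27 dB

-6.3 dB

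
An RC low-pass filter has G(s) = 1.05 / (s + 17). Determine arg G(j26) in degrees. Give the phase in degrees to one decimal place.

-56.8°

∠(j26 + 17) = arctan(26/17) = 56.82°
∠G(j26) = −56.82° = -56.82°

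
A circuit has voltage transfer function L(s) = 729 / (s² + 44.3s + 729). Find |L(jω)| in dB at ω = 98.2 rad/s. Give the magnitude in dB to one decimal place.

-22.7 dB

|(j98.2)² + 44.3(j98.2) + 729| = |-8914.2 + j4350.3| = 9919
|L(j98.2)| = 729 / 9919 = 0.073495
20 log₁₀(0.073495) = -22.67 dB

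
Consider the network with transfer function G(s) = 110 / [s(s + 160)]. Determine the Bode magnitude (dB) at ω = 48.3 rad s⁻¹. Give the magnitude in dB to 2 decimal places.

|j48.3 + 160| = √(48.3² + 160²) = 167.1
|j48.3| = 48.3
|G(j48.3)| = 110 / (167.1 × 48.3) = 0.013627
20 log₁₀(0.013627) = -37.312 dB

-37.31 dB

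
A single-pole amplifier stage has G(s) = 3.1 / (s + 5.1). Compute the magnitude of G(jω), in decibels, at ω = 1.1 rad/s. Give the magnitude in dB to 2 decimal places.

-4.52 dB

|j1.1 + 5.1| = √(1.1² + 5.1²) = 5.217
|G(j1.1)| = 3.1 / 5.217 = 0.59418
20 log₁₀(0.59418) = -4.522 dB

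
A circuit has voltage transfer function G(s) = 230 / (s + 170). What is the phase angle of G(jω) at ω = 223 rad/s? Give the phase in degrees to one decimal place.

∠(j223 + 170) = arctan(223/170) = 52.68°
∠G(j223) = −52.68° = -52.68°

-52.7°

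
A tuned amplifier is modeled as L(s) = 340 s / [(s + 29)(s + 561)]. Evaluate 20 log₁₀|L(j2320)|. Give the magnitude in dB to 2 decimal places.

-16.93 dB

|j2320| = 2320
|j2320 + 29| = √(2320² + 29²) = 2320
|j2320 + 561| = √(2320² + 561²) = 2387
|L(j2320)| = 340 × 2320 / (2320 × 2387) = 0.14244
20 log₁₀(0.14244) = -16.928 dB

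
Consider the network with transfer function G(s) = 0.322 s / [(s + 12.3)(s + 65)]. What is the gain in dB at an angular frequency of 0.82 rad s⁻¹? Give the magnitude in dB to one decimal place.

|j0.82| = 0.82
|j0.82 + 12.3| = √(0.82² + 12.3²) = 12.33
|j0.82 + 65| = √(0.82² + 65²) = 65.01
|G(j0.82)| = 0.322 × 0.82 / (12.33 × 65.01) = 0.0003295
20 log₁₀(0.0003295) = -69.64 dB

-69.6 dB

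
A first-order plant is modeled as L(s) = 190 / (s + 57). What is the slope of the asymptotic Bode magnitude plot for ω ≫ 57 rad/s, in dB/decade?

With 0 zeros and 1 pole, the high-frequency asymptotic slope is 20 × (0 − 1) = -20 dB/decade.

-20 dB/decade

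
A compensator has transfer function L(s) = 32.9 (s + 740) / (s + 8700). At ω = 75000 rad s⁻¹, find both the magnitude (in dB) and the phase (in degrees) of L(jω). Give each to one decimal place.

|j75000 + 740| = √(75000² + 740²) = 7.5e+04
|j75000 + 8700| = √(75000² + 8700²) = 7.55e+04
|L(j75000)| = 32.9 × 7.5e+04 / 7.55e+04 = 32.682
20 log₁₀(32.682) = 30.29 dB
∠(j75000 + 740) = arctan(75000/740) = 89.43°
∠(j75000 + 8700) = arctan(75000/8700) = 83.38°
∠L(j75000) = 89.43° − 83.38° = 6.05°

|L| = 30.3 dB, ∠L = 6.1°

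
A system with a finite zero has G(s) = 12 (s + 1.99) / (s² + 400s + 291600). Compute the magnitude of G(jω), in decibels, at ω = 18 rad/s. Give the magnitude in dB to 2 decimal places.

-62.55 dB

|j18 + 1.99| = √(18² + 1.99²) = 18.11
|(j18)² + 400(j18) + 291600| = |2.9128e+05 + j7200| = 2.914e+05
|G(j18)| = 12 × 18.11 / 2.914e+05 = 0.00074586
20 log₁₀(0.00074586) = -62.547 dB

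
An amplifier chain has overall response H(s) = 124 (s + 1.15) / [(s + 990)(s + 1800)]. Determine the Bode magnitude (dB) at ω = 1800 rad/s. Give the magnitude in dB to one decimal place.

-27.4 dB

|j1800 + 1.15| = √(1800² + 1.15²) = 1800
|j1800 + 990| = √(1800² + 990²) = 2054
|j1800 + 1800| = √(1800² + 1800²) = 2546
|H(j1800)| = 124 × 1800 / (2054 × 2546) = 0.042682
20 log₁₀(0.042682) = -27.40 dB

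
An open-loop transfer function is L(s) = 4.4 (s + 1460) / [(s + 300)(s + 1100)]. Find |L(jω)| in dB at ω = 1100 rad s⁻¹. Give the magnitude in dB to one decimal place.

|j1100 + 1460| = √(1100² + 1460²) = 1828
|j1100 + 300| = √(1100² + 300²) = 1140
|j1100 + 1100| = √(1100² + 1100²) = 1556
|L(j1100)| = 4.4 × 1828 / (1140 × 1556) = 0.0045347
20 log₁₀(0.0045347) = -46.87 dB

-46.9 dB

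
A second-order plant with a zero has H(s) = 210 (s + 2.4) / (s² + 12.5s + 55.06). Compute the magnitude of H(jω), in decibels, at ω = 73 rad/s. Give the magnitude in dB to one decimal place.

|j73 + 2.4| = √(73² + 2.4²) = 73.04
|(j73)² + 12.5(j73) + 55.06| = |-5273.9 + j912.5| = 5352
|H(j73)| = 210 × 73.04 / 5352 = 2.8657
20 log₁₀(2.8657) = 9.14 dB

9.1 dB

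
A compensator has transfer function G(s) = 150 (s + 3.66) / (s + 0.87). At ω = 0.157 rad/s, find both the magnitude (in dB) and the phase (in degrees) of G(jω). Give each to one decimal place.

|j0.157 + 3.66| = √(0.157² + 3.66²) = 3.663
|j0.157 + 0.87| = √(0.157² + 0.87²) = 0.8841
|G(j0.157)| = 150 × 3.663 / 0.8841 = 621.57
20 log₁₀(621.57) = 55.87 dB
∠(j0.157 + 3.66) = arctan(0.157/3.66) = 2.46°
∠(j0.157 + 0.87) = arctan(0.157/0.87) = 10.23°
∠G(j0.157) = 2.46° − 10.23° = -7.77°

|G| = 55.9 dB, ∠G = -7.8°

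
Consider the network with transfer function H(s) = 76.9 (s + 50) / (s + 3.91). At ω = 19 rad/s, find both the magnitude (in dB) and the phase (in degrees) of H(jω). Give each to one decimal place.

|j19 + 50| = √(19² + 50²) = 53.49
|j19 + 3.91| = √(19² + 3.91²) = 19.4
|H(j19)| = 76.9 × 53.49 / 19.4 = 212.04
20 log₁₀(212.04) = 46.53 dB
∠(j19 + 50) = arctan(19/50) = 20.81°
∠(j19 + 3.91) = arctan(19/3.91) = 78.37°
∠H(j19) = 20.81° − 78.37° = -57.56°

|H| = 46.5 dB, ∠H = -57.6°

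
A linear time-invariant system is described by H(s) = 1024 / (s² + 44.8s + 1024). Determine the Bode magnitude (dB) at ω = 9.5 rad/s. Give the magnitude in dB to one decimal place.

-0.0 dB

|(j9.5)² + 44.8(j9.5) + 1024| = |933.75 + j425.6| = 1026
|H(j9.5)| = 1024 / 1026 = 0.99789
20 log₁₀(0.99789) = -0.02 dB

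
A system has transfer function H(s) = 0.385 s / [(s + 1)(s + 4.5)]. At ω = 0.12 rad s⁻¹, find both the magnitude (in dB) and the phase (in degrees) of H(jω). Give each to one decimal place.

|j0.12| = 0.12
|j0.12 + 1| = √(0.12² + 1²) = 1.007
|j0.12 + 4.5| = √(0.12² + 4.5²) = 4.502
|H(j0.12)| = 0.385 × 0.12 / (1.007 × 4.502) = 0.01019
20 log₁₀(0.01019) = -39.84 dB
∠(j0.12) = 90.00°
∠(j0.12 + 1) = arctan(0.12/1) = 6.84°
∠(j0.12 + 4.5) = arctan(0.12/4.5) = 1.53°
∠H(j0.12) = 90.00° − (6.84° + 1.53°) = 81.63°

|H| = -39.8 dB, ∠H = 81.6 deg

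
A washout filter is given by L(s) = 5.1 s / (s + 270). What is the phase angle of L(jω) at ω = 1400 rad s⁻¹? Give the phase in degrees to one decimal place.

10.9 deg

∠(j1400) = 90.00°
∠(j1400 + 270) = arctan(1400/270) = 79.08°
∠L(j1400) = 90.00° − 79.08° = 10.92°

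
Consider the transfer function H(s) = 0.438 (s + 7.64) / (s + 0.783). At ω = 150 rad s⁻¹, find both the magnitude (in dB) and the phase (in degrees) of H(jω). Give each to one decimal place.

|j150 + 7.64| = √(150² + 7.64²) = 150.2
|j150 + 0.783| = √(150² + 0.783²) = 150
|H(j150)| = 0.438 × 150.2 / 150 = 0.43856
20 log₁₀(0.43856) = -7.16 dB
∠(j150 + 7.64) = arctan(150/7.64) = 87.08°
∠(j150 + 0.783) = arctan(150/0.783) = 89.70°
∠H(j150) = 87.08° − 89.70° = -2.62°

|H| = -7.2 dB, ∠H = -2.6°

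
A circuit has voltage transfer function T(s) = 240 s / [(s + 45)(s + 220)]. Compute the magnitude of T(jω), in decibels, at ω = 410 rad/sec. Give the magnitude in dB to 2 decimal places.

-5.80 dB

|j410| = 410
|j410 + 45| = √(410² + 45²) = 412.5
|j410 + 220| = √(410² + 220²) = 465.3
|T(j410)| = 240 × 410 / (412.5 × 465.3) = 0.51272
20 log₁₀(0.51272) = -5.802 dB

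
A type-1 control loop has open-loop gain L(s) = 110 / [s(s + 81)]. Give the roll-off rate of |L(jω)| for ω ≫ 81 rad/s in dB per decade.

With 0 zeros and 2 poles, the high-frequency asymptotic slope is 20 × (0 − 2) = -40 dB/decade.

-40 dB/decade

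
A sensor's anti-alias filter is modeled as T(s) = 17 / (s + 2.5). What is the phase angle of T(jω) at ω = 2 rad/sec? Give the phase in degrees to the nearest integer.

∠(j2 + 2.5) = arctan(2/2.5) = 38.66°
∠T(j2) = −38.66° = -38.66°

-39 deg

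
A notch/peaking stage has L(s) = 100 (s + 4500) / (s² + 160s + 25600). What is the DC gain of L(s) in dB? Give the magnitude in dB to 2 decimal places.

24.90 dB

L(0) = 100 × 4500 / 25600 = 17.578
20 log₁₀(17.578) = 24.899 dB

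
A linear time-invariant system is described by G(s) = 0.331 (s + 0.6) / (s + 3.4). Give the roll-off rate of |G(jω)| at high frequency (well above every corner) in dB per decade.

0 dB/decade

With 1 zero and 1 pole, the high-frequency asymptotic slope is 20 × (1 − 1) = 0 dB/decade.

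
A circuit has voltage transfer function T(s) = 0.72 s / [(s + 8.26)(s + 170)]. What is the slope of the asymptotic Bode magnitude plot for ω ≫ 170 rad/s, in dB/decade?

With 1 zero and 2 poles, the high-frequency asymptotic slope is 20 × (1 − 2) = -20 dB/decade.

-20 dB/decade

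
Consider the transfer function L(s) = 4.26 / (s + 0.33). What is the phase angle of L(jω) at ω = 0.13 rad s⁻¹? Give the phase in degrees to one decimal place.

-21.5°

∠(j0.13 + 0.33) = arctan(0.13/0.33) = 21.50°
∠L(j0.13) = −21.50° = -21.50°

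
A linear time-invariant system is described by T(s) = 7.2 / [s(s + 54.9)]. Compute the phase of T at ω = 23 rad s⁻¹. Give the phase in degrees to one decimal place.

-112.7 deg

∠(j23 + 54.9) = arctan(23/54.9) = 22.73°
∠(j23) = 90.00°
∠T(j23) = − (22.73° + 90.00°) = -112.73°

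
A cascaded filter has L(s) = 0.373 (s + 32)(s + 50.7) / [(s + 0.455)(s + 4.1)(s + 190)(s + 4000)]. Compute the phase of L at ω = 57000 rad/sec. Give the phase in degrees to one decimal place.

∠(j57000 + 32) = arctan(57000/32) = 89.97°
∠(j57000 + 50.7) = arctan(57000/50.7) = 89.95°
∠(j57000 + 0.455) = arctan(57000/0.455) = 90.00°
∠(j57000 + 4.1) = arctan(57000/4.1) = 90.00°
∠(j57000 + 190) = arctan(57000/190) = 89.81°
∠(j57000 + 4000) = arctan(57000/4000) = 85.99°
∠L(j57000) = 89.97° + 89.95° − (90.00° + 90.00° + 89.81° + 85.99°) = -175.87°

-175.9°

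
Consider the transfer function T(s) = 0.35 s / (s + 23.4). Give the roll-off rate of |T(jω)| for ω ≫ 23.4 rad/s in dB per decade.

0 dB/decade

With 1 zero and 1 pole, the high-frequency asymptotic slope is 20 × (1 − 1) = 0 dB/decade.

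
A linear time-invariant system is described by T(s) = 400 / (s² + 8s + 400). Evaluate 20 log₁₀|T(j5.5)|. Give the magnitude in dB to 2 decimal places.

|(j5.5)² + 8(j5.5) + 400| = |369.75 + j44| = 372.4
|T(j5.5)| = 400 / 372.4 = 1.0742
20 log₁₀(1.0742) = 0.622 dB

0.62 dB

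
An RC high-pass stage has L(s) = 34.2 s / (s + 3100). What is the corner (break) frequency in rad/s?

3100 rad/s

The single real pole at s = −3100 gives a corner at ω = 3100 rad/s.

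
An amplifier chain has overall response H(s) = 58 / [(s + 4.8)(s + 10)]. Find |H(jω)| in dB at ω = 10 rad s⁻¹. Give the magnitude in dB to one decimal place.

|j10 + 4.8| = √(10² + 4.8²) = 11.09
|j10 + 10| = √(10² + 10²) = 14.14
|H(j10)| = 58 / (11.09 × 14.14) = 0.36973
20 log₁₀(0.36973) = -8.64 dB

-8.6 dB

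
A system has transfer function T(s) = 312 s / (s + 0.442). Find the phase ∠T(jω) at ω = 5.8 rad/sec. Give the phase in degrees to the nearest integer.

4°

∠(j5.8) = 90.00°
∠(j5.8 + 0.442) = arctan(5.8/0.442) = 85.64°
∠T(j5.8) = 90.00° − 85.64° = 4.36°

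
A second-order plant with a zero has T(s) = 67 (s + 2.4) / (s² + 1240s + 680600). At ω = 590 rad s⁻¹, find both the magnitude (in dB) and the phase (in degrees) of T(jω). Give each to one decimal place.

|j590 + 2.4| = √(590² + 2.4²) = 590
|(j590)² + 1240(j590) + 680600| = |3.325e+05 + j7.316e+05| = 8.036e+05
|T(j590)| = 67 × 590 / 8.036e+05 = 0.049191
20 log₁₀(0.049191) = -26.16 dB
∠(j590 + 2.4) = arctan(590/2.4) = 89.77°
∠[(j590)² + 1240(j590) + 680600] = ∠[3.325e+05 + j7.316e+05] = 65.56°
∠T(j590) = 89.77° − 65.56° = 24.21°

|T| = -26.2 dB, ∠T = 24.2 deg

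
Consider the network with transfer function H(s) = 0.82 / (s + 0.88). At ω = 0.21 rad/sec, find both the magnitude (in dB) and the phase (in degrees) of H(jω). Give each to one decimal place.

|j0.21 + 0.88| = √(0.21² + 0.88²) = 0.9047
|H(j0.21)| = 0.82 / 0.9047 = 0.90637
20 log₁₀(0.90637) = -0.85 dB
∠(j0.21 + 0.88) = arctan(0.21/0.88) = 13.42°
∠H(j0.21) = −13.42° = -13.42°

|H| = -0.9 dB, ∠H = -13.4°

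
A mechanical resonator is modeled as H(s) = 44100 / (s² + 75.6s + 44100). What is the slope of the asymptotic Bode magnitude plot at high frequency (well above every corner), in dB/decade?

-40 dB/decade

With 0 zeros and 2 poles, the high-frequency asymptotic slope is 20 × (0 − 2) = -40 dB/decade.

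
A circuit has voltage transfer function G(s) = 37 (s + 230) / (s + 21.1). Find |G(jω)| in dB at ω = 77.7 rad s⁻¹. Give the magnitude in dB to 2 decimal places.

|j77.7 + 230| = √(77.7² + 230²) = 242.8
|j77.7 + 21.1| = √(77.7² + 21.1²) = 80.51
|G(j77.7)| = 37 × 242.8 / 80.51 = 111.56
20 log₁₀(111.56) = 40.951 dB

40.95 dB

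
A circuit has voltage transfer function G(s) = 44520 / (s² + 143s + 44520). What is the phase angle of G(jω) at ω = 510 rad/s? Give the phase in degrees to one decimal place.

-161.3 deg

∠[(j510)² + 143(j510) + 44520] = ∠[-2.1558e+05 + j72930] = 161.31°
∠G(j510) = −161.31° = -161.31°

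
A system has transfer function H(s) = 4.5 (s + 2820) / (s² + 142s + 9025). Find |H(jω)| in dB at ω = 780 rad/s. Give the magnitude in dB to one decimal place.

|j780 + 2820| = √(780² + 2820²) = 2926
|(j780)² + 142(j780) + 9025| = |-5.9938e+05 + j1.1076e+05| = 6.095e+05
|H(j780)| = 4.5 × 2926 / 6.095e+05 = 0.021601
20 log₁₀(0.021601) = -33.31 dB

-33.3 dB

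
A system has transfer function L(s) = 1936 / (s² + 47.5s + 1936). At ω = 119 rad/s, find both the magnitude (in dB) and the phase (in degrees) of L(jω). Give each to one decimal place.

|L| = -16.8 dB, ∠L = -155.2°

|(j119)² + 47.5(j119) + 1936| = |-12225 + j5652.5| = 1.347e+04
|L(j119)| = 1936 / 1.347e+04 = 0.14374
20 log₁₀(0.14374) = -16.85 dB
∠[(j119)² + 47.5(j119) + 1936] = ∠[-12225 + j5652.5] = 155.19°
∠L(j119) = −155.19° = -155.19°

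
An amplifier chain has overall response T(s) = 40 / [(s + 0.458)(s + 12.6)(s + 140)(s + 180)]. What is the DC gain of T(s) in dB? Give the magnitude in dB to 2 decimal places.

T(0) = 40 / (0.458 × 12.6 × 140 × 180) = 0.00027506
20 log₁₀(0.00027506) = -71.212 dB

-71.21 dB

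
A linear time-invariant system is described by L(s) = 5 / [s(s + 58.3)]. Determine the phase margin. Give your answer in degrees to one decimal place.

89.9°

Gain crossover: |L(jω)| = 1 at ω ≈ 0.0858 rad/s.
∠L(j0.0858) = −90° − arctan(0.0858/58.3) ≈ -90.08°
PM = 180° + (-90.08°) = 89.92°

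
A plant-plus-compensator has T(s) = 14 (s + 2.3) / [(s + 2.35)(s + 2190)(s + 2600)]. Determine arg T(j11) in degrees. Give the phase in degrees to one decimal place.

∠(j11 + 2.3) = arctan(11/2.3) = 78.19°
∠(j11 + 2.35) = arctan(11/2.35) = 77.94°
∠(j11 + 2190) = arctan(11/2190) = 0.29°
∠(j11 + 2600) = arctan(11/2600) = 0.24°
∠T(j11) = 78.19° − (77.94° + 0.29° + 0.24°) = -0.28°

-0.3°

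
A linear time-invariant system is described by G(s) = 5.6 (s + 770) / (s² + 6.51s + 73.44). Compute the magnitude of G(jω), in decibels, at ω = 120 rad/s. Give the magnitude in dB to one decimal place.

|j120 + 770| = √(120² + 770²) = 779.3
|(j120)² + 6.51(j120) + 73.44| = |-14327 + j781.2| = 1.435e+04
|G(j120)| = 5.6 × 779.3 / 1.435e+04 = 0.30416
20 log₁₀(0.30416) = -10.34 dB

-10.3 dB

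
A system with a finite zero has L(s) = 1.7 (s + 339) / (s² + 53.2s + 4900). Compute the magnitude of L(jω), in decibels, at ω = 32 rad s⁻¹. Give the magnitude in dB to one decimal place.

|j32 + 339| = √(32² + 339²) = 340.5
|(j32)² + 53.2(j32) + 4900| = |3876 + j1702.4| = 4233
|L(j32)| = 1.7 × 340.5 / 4233 = 0.13674
20 log₁₀(0.13674) = -17.28 dB

-17.3 dB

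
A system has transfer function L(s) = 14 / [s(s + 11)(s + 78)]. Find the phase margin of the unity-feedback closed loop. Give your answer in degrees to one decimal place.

Gain crossover: |L(jω)| = 1 at ω ≈ 0.0163 rad/s.
∠L(j0.0163) = −90° − arctan(0.0163/11) − arctan(0.0163/78) ≈ -90.10°
PM = 180° + (-90.10°) = 89.90°

89.9°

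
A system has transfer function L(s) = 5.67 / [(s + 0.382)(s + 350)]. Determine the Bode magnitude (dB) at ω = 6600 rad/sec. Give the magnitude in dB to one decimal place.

|j6600 + 0.382| = √(6600² + 0.382²) = 6600
|j6600 + 350| = √(6600² + 350²) = 6609
|L(j6600)| = 5.67 / (6600 × 6609) = 1.2998e-07
20 log₁₀(1.2998e-07) = -137.72 dB

-137.7 dB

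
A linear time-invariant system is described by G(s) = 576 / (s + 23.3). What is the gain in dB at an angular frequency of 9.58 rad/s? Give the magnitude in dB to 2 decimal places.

27.18 dB

|j9.58 + 23.3| = √(9.58² + 23.3²) = 25.19
|G(j9.58)| = 576 / 25.19 = 22.864
20 log₁₀(22.864) = 27.183 dB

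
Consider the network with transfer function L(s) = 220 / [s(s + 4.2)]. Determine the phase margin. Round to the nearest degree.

16°

Gain crossover: |L(jω)| = 1 at ω ≈ 14.5 rad/s.
∠L(j14.5) = −90° − arctan(14.5/4.2) ≈ -163.89°
PM = 180° + (-163.89°) = 16.11°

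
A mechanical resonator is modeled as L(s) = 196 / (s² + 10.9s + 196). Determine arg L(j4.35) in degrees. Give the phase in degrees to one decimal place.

-15.0°

∠[(j4.35)² + 10.9(j4.35) + 196] = ∠[177.08 + j47.415] = 14.99°
∠L(j4.35) = −14.99° = -14.99°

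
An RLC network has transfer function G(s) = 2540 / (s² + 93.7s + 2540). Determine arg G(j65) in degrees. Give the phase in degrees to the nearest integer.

∠[(j65)² + 93.7(j65) + 2540] = ∠[-1685 + j6090.5] = 105.46°
∠G(j65) = −105.46° = -105.46°

-105°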